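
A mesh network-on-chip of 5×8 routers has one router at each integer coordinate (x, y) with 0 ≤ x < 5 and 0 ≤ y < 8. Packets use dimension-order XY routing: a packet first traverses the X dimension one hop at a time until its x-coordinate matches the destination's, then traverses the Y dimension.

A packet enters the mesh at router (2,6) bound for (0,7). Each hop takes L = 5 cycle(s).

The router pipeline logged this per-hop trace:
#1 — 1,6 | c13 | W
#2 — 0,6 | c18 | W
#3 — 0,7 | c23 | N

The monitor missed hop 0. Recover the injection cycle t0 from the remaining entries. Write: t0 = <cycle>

t0 = 8

Hop 1 reached at cycle 13; hop k is at t0 + k·L.
Subtract one hop: t0 = 13 − 5 = 8.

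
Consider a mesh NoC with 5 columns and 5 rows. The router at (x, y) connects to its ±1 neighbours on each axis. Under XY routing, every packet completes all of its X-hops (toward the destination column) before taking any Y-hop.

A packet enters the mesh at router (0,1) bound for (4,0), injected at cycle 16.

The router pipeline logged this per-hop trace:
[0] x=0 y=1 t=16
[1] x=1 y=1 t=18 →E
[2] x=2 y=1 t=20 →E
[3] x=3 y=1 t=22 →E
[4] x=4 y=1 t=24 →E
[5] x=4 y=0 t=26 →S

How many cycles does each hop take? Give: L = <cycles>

L = 2

cyc[1] − cyc[0] = 18 − 16 = 2.
Each hop adds L, hence L = 2.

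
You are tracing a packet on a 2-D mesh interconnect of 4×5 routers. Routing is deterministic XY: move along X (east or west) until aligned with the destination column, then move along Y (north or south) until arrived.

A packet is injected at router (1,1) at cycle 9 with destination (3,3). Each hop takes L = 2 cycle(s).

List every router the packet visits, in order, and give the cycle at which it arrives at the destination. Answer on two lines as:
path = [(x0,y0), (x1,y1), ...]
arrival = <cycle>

path = [(1,1), (2,1), (3,1), (3,2), (3,3)]
arrival = 17

#0 — 1,1 | c9
#1 — 2,1 | c11 | E
#2 — 3,1 | c13 | E
#3 — 3,2 | c15 | N
#4 — 3,3 | c17 | N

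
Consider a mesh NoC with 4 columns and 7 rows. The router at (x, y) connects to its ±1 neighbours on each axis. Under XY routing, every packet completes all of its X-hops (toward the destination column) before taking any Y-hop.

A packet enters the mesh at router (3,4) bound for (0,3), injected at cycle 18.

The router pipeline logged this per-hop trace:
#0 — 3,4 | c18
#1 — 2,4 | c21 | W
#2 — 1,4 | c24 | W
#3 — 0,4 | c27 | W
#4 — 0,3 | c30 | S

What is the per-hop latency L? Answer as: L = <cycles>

L = 3

Between hops 0 and 1 the cycle counter advances 21 − 18 = 3.
Each hop adds L, hence L = 3.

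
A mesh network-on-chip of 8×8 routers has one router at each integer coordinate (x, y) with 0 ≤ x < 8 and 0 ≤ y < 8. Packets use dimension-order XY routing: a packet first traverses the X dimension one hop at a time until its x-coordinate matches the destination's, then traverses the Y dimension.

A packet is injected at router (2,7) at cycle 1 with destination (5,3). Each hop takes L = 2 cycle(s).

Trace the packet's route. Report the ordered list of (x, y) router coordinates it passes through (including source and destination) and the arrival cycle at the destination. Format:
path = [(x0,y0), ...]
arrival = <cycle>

path = [(2,7), (3,7), (4,7), (5,7), (5,6), (5,5), (5,4), (5,3)]
arrival = 15

  0. router=(2,7) cycle=1 (inject)
  1. router=(3,7) cycle=3 dir=E
  2. router=(4,7) cycle=5 dir=E
  3. router=(5,7) cycle=7 dir=E
  4. router=(5,6) cycle=9 dir=S
  5. router=(5,5) cycle=11 dir=S
  6. router=(5,4) cycle=13 dir=S
  7. router=(5,3) cycle=15 dir=S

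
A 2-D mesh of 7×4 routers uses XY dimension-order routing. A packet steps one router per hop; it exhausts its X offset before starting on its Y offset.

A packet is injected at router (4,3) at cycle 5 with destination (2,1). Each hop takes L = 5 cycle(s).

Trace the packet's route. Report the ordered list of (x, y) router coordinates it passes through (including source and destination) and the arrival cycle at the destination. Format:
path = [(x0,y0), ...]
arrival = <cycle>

[0] x=4 y=3 t=5
[1] x=3 y=3 t=10 →W
[2] x=2 y=3 t=15 →W
[3] x=2 y=2 t=20 →S
[4] x=2 y=1 t=25 →S

path = [(4,3), (3,3), (2,3), (2,2), (2,1)]
arrival = 25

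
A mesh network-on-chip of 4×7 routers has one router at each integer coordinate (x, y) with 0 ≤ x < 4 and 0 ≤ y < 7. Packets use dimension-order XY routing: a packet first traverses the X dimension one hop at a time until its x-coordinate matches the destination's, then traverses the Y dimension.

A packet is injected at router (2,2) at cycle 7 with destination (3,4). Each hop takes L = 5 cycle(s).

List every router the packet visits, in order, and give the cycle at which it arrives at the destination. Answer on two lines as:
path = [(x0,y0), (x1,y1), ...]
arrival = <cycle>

t=7: at (2,2)
t=12: at (3,2) after E
t=17: at (3,3) after N
t=22: at (3,4) after N

path = [(2,2), (3,2), (3,3), (3,4)]
arrival = 22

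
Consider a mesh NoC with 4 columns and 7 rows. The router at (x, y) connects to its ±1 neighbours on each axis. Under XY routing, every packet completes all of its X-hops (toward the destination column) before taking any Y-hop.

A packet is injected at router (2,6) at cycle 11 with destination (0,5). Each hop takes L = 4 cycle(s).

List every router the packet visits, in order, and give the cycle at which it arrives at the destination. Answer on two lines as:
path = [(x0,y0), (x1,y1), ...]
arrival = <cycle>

path = [(2,6), (1,6), (0,6), (0,5)]
arrival = 23

src (2,6)  cyc=11
W→(1,6)  cyc=15
W→(0,6)  cyc=19
S→(0,5)  cyc=23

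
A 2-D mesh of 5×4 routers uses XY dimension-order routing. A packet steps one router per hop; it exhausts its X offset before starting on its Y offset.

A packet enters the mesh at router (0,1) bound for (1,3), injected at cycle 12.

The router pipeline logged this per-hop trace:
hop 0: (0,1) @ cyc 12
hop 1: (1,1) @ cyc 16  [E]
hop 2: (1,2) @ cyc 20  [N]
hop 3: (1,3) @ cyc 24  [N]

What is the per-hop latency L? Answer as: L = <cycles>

L = 4

From hop 0 (12) to hop 1 (16): +4 cycles.
Each hop adds L, hence L = 4.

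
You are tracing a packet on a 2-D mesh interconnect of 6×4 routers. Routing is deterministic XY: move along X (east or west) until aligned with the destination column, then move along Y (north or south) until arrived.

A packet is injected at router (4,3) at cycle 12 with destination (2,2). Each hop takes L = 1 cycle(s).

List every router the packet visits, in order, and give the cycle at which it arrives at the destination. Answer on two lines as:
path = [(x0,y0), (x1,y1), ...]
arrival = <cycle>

path = [(4,3), (3,3), (2,3), (2,2)]
arrival = 15

t=12: at (4,3)
t=13: at (3,3) after W
t=14: at (2,3) after W
t=15: at (2,2) after S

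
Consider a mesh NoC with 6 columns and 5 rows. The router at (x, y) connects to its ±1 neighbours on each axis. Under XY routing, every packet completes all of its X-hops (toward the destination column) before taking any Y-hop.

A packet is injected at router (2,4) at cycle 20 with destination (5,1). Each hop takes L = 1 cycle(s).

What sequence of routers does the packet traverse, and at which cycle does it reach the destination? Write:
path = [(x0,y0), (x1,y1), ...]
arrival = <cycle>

path = [(2,4), (3,4), (4,4), (5,4), (5,3), (5,2), (5,1)]
arrival = 26

#0 — 2,4 | c20
#1 — 3,4 | c21 | E
#2 — 4,4 | c22 | E
#3 — 5,4 | c23 | E
#4 — 5,3 | c24 | S
#5 — 5,2 | c25 | S
#6 — 5,1 | c26 | S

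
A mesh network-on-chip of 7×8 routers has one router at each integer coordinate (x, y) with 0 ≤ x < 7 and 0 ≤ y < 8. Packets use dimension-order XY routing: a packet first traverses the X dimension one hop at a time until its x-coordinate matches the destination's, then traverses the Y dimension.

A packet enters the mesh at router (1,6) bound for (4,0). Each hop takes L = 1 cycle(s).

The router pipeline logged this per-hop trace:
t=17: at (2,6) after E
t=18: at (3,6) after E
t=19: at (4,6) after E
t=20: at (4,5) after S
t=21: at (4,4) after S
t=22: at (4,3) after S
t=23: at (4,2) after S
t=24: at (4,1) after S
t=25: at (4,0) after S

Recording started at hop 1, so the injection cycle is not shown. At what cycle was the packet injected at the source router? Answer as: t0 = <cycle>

t0 = 16

The first recorded entry is hop 1 at cycle 17.
Subtract one hop: t0 = 17 − 1 = 16.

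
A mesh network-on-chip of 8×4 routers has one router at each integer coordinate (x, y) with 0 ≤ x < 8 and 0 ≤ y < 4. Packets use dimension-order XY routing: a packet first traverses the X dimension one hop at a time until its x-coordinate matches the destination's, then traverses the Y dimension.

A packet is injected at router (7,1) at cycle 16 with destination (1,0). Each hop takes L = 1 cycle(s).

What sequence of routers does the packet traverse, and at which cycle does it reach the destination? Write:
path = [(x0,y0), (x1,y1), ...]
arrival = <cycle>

  0. router=(7,1) cycle=16 (inject)
  1. router=(6,1) cycle=17 dir=W
  2. router=(5,1) cycle=18 dir=W
  3. router=(4,1) cycle=19 dir=W
  4. router=(3,1) cycle=20 dir=W
  5. router=(2,1) cycle=21 dir=W
  6. router=(1,1) cycle=22 dir=W
  7. router=(1,0) cycle=23 dir=S

path = [(7,1), (6,1), (5,1), (4,1), (3,1), (2,1), (1,1), (1,0)]
arrival = 23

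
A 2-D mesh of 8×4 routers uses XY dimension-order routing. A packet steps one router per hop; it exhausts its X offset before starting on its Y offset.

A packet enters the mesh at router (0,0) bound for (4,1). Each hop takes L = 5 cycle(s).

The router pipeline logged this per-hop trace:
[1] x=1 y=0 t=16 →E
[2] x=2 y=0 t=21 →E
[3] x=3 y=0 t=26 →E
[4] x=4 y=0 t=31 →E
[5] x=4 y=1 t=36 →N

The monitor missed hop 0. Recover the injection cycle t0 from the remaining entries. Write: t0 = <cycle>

Hop 1 reached at cycle 16; hop k is at t0 + k·L.
Therefore t0 = 16 − L = 11.

t0 = 11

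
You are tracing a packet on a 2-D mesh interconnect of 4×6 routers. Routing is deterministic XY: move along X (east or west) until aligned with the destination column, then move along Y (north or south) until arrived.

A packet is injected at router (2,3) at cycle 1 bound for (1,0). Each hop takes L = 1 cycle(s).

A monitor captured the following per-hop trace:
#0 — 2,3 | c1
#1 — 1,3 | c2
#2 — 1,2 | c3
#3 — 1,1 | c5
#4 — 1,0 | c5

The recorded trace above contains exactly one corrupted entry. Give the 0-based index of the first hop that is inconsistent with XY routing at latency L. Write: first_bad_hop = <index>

check 1→ d=(-1,0) cyc+1: ok
check 2→ d=(0,-1) cyc+1: ok
check 3→ d=(0,-1) cyc+2: BAD: Δcyc=2≠L

first_bad_hop = 3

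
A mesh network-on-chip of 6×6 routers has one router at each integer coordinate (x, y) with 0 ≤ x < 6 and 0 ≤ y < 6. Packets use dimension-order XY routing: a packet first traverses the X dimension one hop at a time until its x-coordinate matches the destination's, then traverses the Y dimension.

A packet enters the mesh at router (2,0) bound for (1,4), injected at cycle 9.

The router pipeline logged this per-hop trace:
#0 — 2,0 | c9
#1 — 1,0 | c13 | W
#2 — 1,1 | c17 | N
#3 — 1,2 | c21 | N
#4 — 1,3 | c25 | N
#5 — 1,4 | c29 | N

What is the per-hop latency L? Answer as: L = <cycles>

L = 4

From hop 0 (9) to hop 1 (13): +4 cycles.
Each hop adds L, hence L = 4.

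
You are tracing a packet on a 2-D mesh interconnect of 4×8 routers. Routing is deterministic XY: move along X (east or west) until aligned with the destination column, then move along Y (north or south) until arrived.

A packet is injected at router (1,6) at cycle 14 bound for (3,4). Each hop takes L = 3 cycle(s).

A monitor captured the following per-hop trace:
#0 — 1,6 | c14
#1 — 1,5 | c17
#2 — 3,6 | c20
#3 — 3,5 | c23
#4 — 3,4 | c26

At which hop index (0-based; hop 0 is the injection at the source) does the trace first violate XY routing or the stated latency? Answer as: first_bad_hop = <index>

first_bad_hop = 1

[1] (+0,-1) / 3c ⇒ BAD: Y-move but x=1≠3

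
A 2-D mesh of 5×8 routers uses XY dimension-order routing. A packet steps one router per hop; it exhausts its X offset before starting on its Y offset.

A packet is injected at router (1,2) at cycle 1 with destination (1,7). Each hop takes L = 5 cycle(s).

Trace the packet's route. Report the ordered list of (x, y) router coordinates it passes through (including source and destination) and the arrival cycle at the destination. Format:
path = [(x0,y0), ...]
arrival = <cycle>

[0] x=1 y=2 t=1
[1] x=1 y=3 t=6 →N
[2] x=1 y=4 t=11 →N
[3] x=1 y=5 t=16 →N
[4] x=1 y=6 t=21 →N
[5] x=1 y=7 t=26 →N

path = [(1,2), (1,3), (1,4), (1,5), (1,6), (1,7)]
arrival = 26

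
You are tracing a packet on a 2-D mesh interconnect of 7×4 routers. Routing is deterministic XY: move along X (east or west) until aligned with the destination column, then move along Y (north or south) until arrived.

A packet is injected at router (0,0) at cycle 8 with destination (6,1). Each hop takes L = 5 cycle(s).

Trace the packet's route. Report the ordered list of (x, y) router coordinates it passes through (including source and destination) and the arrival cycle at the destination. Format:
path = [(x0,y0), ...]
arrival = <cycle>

path = [(0,0), (1,0), (2,0), (3,0), (4,0), (5,0), (6,0), (6,1)]
arrival = 43

#0 — 0,0 | c8
#1 — 1,0 | c13 | E
#2 — 2,0 | c18 | E
#3 — 3,0 | c23 | E
#4 — 4,0 | c28 | E
#5 — 5,0 | c33 | E
#6 — 6,0 | c38 | E
#7 — 6,1 | c43 | N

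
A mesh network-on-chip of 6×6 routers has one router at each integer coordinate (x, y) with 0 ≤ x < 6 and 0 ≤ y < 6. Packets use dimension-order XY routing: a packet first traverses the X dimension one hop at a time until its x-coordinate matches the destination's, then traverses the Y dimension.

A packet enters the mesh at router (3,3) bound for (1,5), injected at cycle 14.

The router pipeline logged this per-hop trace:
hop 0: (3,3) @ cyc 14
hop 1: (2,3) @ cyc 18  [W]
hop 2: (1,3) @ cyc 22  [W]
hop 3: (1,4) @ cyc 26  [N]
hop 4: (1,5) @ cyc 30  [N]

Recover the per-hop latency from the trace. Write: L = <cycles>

Between hops 0 and 1 the cycle counter advances 18 − 14 = 4.
One hop costs L cycles, so L = 4.

L = 4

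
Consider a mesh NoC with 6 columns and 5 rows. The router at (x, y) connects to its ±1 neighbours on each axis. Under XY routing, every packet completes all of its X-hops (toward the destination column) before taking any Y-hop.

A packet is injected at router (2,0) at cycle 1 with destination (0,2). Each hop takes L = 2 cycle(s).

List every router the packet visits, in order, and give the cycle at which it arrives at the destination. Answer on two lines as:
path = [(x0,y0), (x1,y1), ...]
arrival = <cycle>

path = [(2,0), (1,0), (0,0), (0,1), (0,2)]
arrival = 9

#0 — 2,0 | c1
#1 — 1,0 | c3 | W
#2 — 0,0 | c5 | W
#3 — 0,1 | c7 | N
#4 — 0,2 | c9 | N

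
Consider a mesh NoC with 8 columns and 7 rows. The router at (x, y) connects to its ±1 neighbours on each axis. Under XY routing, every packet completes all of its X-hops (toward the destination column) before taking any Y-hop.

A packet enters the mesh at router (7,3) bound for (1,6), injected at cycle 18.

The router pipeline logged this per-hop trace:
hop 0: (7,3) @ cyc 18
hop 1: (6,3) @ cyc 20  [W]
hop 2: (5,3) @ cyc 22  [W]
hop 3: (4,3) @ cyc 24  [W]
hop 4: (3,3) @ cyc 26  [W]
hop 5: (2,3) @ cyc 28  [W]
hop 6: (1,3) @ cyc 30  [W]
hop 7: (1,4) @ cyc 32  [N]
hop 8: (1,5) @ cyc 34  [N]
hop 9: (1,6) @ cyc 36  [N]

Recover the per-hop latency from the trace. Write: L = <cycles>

L = 2

Δcyc across hop 0→1: 20 − 18 = 2.
One hop costs L cycles, so L = 2.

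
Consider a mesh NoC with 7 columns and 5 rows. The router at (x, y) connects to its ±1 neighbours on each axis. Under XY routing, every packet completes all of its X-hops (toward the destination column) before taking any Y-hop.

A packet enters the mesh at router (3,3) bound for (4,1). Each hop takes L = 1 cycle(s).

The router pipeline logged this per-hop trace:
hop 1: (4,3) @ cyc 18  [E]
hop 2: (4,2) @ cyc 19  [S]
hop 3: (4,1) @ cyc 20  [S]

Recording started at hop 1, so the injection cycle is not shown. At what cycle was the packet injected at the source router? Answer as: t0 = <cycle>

Hop 1 reached at cycle 18; hop k is at t0 + k·L.
So t0 = 18 − 1·1 = 17.

t0 = 17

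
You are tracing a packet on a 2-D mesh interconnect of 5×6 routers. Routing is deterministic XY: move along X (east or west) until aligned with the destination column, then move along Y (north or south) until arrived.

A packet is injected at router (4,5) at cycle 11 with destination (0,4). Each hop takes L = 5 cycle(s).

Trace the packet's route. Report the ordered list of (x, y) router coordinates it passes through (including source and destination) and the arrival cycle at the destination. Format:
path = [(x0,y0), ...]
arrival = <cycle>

[0] x=4 y=5 t=11
[1] x=3 y=5 t=16 →W
[2] x=2 y=5 t=21 →W
[3] x=1 y=5 t=26 →W
[4] x=0 y=5 t=31 →W
[5] x=0 y=4 t=36 →S

path = [(4,5), (3,5), (2,5), (1,5), (0,5), (0,4)]
arrival = 36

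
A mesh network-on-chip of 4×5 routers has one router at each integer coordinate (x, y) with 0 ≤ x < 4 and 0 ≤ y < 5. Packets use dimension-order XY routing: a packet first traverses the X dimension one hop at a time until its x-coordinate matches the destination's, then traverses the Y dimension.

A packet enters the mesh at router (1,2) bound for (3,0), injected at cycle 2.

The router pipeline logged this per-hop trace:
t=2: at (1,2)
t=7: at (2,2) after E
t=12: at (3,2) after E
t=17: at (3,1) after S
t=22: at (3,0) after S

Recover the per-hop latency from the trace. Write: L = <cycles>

L = 5

From hop 0 (2) to hop 1 (7): +5 cycles.
That increment is L by definition: L = 5.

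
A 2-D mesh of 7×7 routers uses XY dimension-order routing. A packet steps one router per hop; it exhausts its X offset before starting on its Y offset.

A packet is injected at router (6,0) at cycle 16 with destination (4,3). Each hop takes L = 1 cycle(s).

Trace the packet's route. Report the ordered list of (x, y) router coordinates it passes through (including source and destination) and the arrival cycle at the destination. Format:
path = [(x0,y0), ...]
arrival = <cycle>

#0 — 6,0 | c16
#1 — 5,0 | c17 | W
#2 — 4,0 | c18 | W
#3 — 4,1 | c19 | N
#4 — 4,2 | c20 | N
#5 — 4,3 | c21 | N

path = [(6,0), (5,0), (4,0), (4,1), (4,2), (4,3)]
arrival = 21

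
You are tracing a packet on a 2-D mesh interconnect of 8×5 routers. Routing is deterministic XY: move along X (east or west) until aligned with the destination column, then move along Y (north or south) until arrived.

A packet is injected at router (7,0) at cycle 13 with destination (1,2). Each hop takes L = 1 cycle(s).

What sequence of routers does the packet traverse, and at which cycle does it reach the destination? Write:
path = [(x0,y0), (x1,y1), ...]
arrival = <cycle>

path = [(7,0), (6,0), (5,0), (4,0), (3,0), (2,0), (1,0), (1,1), (1,2)]
arrival = 21

hop 0: (7,0) @ cyc 13
hop 1: (6,0) @ cyc 14  [W]
hop 2: (5,0) @ cyc 15  [W]
hop 3: (4,0) @ cyc 16  [W]
hop 4: (3,0) @ cyc 17  [W]
hop 5: (2,0) @ cyc 18  [W]
hop 6: (1,0) @ cyc 19  [W]
hop 7: (1,1) @ cyc 20  [N]
hop 8: (1,2) @ cyc 21  [N]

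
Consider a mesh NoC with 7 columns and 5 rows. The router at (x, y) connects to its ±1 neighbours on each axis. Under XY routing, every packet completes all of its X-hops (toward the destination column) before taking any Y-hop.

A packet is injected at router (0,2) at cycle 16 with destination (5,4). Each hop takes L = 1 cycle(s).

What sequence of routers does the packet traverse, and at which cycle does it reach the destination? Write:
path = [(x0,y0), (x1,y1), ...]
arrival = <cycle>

path = [(0,2), (1,2), (2,2), (3,2), (4,2), (5,2), (5,3), (5,4)]
arrival = 23

hop 0: (0,2) @ cyc 16
hop 1: (1,2) @ cyc 17  [E]
hop 2: (2,2) @ cyc 18  [E]
hop 3: (3,2) @ cyc 19  [E]
hop 4: (4,2) @ cyc 20  [E]
hop 5: (5,2) @ cyc 21  [E]
hop 6: (5,3) @ cyc 22  [N]
hop 7: (5,4) @ cyc 23  [N]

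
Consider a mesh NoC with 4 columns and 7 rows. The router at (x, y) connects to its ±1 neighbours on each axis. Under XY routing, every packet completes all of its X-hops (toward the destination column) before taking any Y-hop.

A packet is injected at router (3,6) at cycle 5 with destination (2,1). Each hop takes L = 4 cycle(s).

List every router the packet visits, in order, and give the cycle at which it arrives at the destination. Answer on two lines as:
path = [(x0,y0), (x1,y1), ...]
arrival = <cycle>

#0 — 3,6 | c5
#1 — 2,6 | c9 | W
#2 — 2,5 | c13 | S
#3 — 2,4 | c17 | S
#4 — 2,3 | c21 | S
#5 — 2,2 | c25 | S
#6 — 2,1 | c29 | S

path = [(3,6), (2,6), (2,5), (2,4), (2,3), (2,2), (2,1)]
arrival = 29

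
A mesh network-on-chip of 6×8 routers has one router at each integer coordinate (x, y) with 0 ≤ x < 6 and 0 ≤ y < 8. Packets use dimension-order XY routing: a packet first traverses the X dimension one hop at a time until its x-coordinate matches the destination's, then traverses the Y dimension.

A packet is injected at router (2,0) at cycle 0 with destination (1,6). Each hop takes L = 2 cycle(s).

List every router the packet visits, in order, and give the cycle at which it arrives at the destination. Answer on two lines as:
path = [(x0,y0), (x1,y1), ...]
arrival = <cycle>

path = [(2,0), (1,0), (1,1), (1,2), (1,3), (1,4), (1,5), (1,6)]
arrival = 14

src (2,0)  cyc=0
W→(1,0)  cyc=2
N→(1,1)  cyc=4
N→(1,2)  cyc=6
N→(1,3)  cyc=8
N→(1,4)  cyc=10
N→(1,5)  cyc=12
N→(1,6)  cyc=14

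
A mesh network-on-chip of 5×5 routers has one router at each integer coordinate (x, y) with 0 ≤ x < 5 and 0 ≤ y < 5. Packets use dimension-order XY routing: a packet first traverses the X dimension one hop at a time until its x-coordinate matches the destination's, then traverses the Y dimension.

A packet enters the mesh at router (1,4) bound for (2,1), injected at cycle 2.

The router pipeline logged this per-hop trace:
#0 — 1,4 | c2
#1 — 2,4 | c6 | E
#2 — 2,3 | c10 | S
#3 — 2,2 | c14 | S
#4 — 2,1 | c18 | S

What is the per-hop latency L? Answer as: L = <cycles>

L = 4

cyc[1] − cyc[0] = 6 − 2 = 4.
Each hop adds L, hence L = 4.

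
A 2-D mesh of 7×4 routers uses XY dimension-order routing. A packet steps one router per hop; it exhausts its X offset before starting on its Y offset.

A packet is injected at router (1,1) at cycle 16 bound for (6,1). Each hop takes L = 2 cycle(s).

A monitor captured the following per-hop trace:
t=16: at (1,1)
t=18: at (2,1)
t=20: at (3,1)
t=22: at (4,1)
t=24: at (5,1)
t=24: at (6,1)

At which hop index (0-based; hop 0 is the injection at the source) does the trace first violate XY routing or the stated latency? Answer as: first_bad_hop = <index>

first_bad_hop = 5

  1: Δx=+1 Δy=+0 Δt=2 [ok]
  2: Δx=+1 Δy=+0 Δt=2 [ok]
  3: Δx=+1 Δy=+0 Δt=2 [ok]
  4: Δx=+1 Δy=+0 Δt=2 [ok]
  5: Δx=+1 Δy=+0 Δt=0 [BAD: Δcyc=0≠L]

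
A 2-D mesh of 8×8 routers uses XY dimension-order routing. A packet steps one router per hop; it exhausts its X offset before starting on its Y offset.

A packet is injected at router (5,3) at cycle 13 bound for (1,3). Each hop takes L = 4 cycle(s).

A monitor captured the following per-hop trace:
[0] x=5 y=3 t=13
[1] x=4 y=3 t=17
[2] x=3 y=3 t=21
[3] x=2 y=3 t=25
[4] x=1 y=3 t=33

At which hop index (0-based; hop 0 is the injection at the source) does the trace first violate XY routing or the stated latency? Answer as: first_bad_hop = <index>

first_bad_hop = 4

[1] (-1,+0) / 4c ⇒ ok
[2] (-1,+0) / 4c ⇒ ok
[3] (-1,+0) / 4c ⇒ ok
[4] (-1,+0) / 8c ⇒ BAD: Δcyc=8≠L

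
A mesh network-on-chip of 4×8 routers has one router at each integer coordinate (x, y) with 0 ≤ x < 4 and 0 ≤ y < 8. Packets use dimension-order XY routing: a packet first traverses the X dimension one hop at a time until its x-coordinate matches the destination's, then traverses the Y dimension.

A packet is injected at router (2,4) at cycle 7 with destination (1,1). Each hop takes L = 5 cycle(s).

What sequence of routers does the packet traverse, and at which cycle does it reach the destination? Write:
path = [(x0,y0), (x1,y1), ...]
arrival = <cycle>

t=7: at (2,4)
t=12: at (1,4) after W
t=17: at (1,3) after S
t=22: at (1,2) after S
t=27: at (1,1) after S

path = [(2,4), (1,4), (1,3), (1,2), (1,1)]
arrival = 27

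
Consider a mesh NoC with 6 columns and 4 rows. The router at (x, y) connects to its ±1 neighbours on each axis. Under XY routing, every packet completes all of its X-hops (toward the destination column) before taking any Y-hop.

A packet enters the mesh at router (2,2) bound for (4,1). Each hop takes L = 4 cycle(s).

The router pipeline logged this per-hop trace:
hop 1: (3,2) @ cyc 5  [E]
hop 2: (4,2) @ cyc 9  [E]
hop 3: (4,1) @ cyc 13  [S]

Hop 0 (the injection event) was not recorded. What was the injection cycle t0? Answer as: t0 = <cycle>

Hop 1 reached at cycle 5; hop k is at t0 + k·L.
So t0 = 5 − 1·4 = 1.

t0 = 1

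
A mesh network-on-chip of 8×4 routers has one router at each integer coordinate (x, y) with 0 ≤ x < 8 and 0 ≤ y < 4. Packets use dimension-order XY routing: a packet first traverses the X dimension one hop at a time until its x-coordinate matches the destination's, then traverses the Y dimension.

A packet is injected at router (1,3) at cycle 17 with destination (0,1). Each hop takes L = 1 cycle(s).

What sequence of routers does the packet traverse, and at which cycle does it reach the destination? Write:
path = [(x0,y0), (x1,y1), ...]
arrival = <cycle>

t=17: at (1,3)
t=18: at (0,3) after W
t=19: at (0,2) after S
t=20: at (0,1) after S

path = [(1,3), (0,3), (0,2), (0,1)]
arrival = 20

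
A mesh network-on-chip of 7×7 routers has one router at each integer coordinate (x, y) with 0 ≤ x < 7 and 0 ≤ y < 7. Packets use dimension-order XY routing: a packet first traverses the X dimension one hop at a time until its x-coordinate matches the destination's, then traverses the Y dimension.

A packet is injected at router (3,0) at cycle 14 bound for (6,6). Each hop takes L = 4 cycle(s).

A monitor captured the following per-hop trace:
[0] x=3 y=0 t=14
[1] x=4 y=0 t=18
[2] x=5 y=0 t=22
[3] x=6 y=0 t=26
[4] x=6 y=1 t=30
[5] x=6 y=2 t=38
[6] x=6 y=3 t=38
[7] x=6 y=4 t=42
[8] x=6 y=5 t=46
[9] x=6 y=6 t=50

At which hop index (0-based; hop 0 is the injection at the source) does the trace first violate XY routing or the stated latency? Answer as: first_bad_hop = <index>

first_bad_hop = 5

hop 1: step (+1,+0), +4 cyc — ok
hop 2: step (+1,+0), +4 cyc — ok
hop 3: step (+1,+0), +4 cyc — ok
hop 4: step (+0,+1), +4 cyc — ok
hop 5: step (+0,+1), +8 cyc — BAD: Δcyc=8≠L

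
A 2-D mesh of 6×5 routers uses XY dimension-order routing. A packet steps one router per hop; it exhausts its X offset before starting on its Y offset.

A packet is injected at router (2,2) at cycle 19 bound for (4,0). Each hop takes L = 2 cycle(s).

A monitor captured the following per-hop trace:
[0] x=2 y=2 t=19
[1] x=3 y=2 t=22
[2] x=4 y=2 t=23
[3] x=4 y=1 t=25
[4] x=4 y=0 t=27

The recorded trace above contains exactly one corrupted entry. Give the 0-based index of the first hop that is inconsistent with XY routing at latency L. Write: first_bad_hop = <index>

first_bad_hop = 1

[1] (+1,+0) / 3c ⇒ BAD: Δcyc=3≠L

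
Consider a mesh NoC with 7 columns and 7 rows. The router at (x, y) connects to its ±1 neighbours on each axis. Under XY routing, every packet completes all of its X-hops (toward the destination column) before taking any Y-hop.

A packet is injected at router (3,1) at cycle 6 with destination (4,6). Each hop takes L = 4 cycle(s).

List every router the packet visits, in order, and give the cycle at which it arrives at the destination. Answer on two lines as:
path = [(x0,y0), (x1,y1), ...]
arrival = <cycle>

  0. router=(3,1) cycle=6 (inject)
  1. router=(4,1) cycle=10 dir=E
  2. router=(4,2) cycle=14 dir=N
  3. router=(4,3) cycle=18 dir=N
  4. router=(4,4) cycle=22 dir=N
  5. router=(4,5) cycle=26 dir=N
  6. router=(4,6) cycle=30 dir=N

path = [(3,1), (4,1), (4,2), (4,3), (4,4), (4,5), (4,6)]
arrival = 30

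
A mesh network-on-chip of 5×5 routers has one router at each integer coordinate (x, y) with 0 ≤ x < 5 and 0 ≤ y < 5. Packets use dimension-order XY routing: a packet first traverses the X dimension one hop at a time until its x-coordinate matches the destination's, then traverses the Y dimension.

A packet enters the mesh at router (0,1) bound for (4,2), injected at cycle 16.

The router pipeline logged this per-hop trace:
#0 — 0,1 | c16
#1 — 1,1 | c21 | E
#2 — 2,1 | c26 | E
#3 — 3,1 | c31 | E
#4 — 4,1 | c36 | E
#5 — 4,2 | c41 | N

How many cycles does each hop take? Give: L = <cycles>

L = 5

cyc[1] − cyc[0] = 21 − 16 = 5.
Each hop adds L, hence L = 5.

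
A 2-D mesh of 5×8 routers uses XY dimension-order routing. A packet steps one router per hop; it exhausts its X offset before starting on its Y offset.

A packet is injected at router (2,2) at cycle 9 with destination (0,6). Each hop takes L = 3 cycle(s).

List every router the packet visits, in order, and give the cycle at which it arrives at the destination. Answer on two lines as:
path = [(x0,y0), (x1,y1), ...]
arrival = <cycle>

path = [(2,2), (1,2), (0,2), (0,3), (0,4), (0,5), (0,6)]
arrival = 27

t=9: at (2,2)
t=12: at (1,2) after W
t=15: at (0,2) after W
t=18: at (0,3) after N
t=21: at (0,4) after N
t=24: at (0,5) after N
t=27: at (0,6) after N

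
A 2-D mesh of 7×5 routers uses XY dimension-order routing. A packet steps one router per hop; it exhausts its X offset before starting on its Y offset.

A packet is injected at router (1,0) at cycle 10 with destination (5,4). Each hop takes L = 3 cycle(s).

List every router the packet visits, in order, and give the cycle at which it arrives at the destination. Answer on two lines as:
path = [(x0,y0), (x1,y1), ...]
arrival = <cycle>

path = [(1,0), (2,0), (3,0), (4,0), (5,0), (5,1), (5,2), (5,3), (5,4)]
arrival = 34

  0. router=(1,0) cycle=10 (inject)
  1. router=(2,0) cycle=13 dir=E
  2. router=(3,0) cycle=16 dir=E
  3. router=(4,0) cycle=19 dir=E
  4. router=(5,0) cycle=22 dir=E
  5. router=(5,1) cycle=25 dir=N
  6. router=(5,2) cycle=28 dir=N
  7. router=(5,3) cycle=31 dir=N
  8. router=(5,4) cycle=34 dir=N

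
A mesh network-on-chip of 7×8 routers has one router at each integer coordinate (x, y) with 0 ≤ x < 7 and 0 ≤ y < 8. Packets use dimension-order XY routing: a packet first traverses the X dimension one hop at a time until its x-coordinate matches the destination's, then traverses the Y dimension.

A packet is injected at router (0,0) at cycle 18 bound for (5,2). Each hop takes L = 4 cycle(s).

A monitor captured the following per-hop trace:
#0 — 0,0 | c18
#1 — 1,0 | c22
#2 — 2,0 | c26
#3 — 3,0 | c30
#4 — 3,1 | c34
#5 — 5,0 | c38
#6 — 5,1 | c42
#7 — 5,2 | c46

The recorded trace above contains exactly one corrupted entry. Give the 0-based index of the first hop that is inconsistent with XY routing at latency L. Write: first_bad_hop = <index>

check 1→ d=(1,0) cyc+4: ok
check 2→ d=(1,0) cyc+4: ok
check 3→ d=(1,0) cyc+4: ok
check 4→ d=(0,1) cyc+4: BAD: Y-move but x=3≠5

first_bad_hop = 4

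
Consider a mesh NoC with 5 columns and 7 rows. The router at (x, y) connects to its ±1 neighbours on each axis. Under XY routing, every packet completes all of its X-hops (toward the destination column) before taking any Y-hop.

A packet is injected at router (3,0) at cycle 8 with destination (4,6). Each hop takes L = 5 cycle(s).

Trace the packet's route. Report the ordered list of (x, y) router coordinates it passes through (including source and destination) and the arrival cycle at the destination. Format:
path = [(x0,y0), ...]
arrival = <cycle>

path = [(3,0), (4,0), (4,1), (4,2), (4,3), (4,4), (4,5), (4,6)]
arrival = 43

t=8: at (3,0)
t=13: at (4,0) after E
t=18: at (4,1) after N
t=23: at (4,2) after N
t=28: at (4,3) after N
t=33: at (4,4) after N
t=38: at (4,5) after N
t=43: at (4,6) after N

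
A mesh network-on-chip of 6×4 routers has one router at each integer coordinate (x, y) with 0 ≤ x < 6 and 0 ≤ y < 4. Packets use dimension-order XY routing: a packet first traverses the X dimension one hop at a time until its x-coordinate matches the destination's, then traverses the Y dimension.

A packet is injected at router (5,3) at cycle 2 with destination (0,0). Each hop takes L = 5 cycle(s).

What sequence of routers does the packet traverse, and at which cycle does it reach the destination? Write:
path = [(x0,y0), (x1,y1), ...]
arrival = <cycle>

src (5,3)  cyc=2
W→(4,3)  cyc=7
W→(3,3)  cyc=12
W→(2,3)  cyc=17
W→(1,3)  cyc=22
W→(0,3)  cyc=27
S→(0,2)  cyc=32
S→(0,1)  cyc=37
S→(0,0)  cyc=42

path = [(5,3), (4,3), (3,3), (2,3), (1,3), (0,3), (0,2), (0,1), (0,0)]
arrival = 42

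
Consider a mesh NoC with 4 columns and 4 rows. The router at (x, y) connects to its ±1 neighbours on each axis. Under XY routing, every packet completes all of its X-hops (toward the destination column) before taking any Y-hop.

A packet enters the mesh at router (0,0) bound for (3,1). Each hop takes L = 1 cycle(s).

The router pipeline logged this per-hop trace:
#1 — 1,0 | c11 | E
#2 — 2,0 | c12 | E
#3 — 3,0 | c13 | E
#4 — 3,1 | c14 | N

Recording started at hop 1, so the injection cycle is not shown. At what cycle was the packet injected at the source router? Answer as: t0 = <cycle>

t0 = 10

cyc[1] = 11 and cyc[k] = t0 + k·L for every k.
Therefore t0 = 11 − L = 10.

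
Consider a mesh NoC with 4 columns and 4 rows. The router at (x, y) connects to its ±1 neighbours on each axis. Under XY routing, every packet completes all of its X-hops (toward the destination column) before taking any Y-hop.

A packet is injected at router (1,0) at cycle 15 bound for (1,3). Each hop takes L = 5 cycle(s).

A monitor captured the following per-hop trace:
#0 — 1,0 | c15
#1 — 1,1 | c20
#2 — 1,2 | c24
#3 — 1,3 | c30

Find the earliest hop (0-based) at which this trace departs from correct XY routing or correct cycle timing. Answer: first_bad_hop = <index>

first_bad_hop = 2

  1: Δx=+0 Δy=+1 Δt=5 [ok]
  2: Δx=+0 Δy=+1 Δt=4 [BAD: Δcyc=4≠L]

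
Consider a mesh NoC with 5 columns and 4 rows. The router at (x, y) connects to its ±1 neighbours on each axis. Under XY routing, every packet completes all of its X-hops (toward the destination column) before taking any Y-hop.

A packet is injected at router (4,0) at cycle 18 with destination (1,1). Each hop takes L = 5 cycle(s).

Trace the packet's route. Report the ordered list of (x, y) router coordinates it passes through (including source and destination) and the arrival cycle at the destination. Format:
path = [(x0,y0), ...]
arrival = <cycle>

hop 0: (4,0) @ cyc 18
hop 1: (3,0) @ cyc 23  [W]
hop 2: (2,0) @ cyc 28  [W]
hop 3: (1,0) @ cyc 33  [W]
hop 4: (1,1) @ cyc 38  [N]

path = [(4,0), (3,0), (2,0), (1,0), (1,1)]
arrival = 38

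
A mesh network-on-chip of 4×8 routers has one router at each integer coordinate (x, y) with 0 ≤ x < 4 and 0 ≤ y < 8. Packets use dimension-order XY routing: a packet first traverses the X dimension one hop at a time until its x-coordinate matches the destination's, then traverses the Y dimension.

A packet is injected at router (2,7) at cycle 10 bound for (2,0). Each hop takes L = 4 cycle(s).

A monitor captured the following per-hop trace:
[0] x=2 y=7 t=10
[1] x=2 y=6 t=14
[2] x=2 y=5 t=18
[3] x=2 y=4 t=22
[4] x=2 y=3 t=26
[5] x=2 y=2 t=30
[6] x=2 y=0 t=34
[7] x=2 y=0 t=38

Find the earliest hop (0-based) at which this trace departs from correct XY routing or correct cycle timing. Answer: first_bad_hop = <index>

first_bad_hop = 6

hop 1: step (+0,-1), +4 cyc — ok
hop 2: step (+0,-1), +4 cyc — ok
hop 3: step (+0,-1), +4 cyc — ok
hop 4: step (+0,-1), +4 cyc — ok
hop 5: step (+0,-1), +4 cyc — ok
hop 6: step (+0,-2), +4 cyc — BAD: non-unit step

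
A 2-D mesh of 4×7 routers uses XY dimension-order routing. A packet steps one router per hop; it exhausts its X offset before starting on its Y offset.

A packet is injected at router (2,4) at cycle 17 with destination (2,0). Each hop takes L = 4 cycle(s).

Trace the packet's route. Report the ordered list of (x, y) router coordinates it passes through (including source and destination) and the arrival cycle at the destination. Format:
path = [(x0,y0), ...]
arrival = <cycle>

path = [(2,4), (2,3), (2,2), (2,1), (2,0)]
arrival = 33

[0] x=2 y=4 t=17
[1] x=2 y=3 t=21 →S
[2] x=2 y=2 t=25 →S
[3] x=2 y=1 t=29 →S
[4] x=2 y=0 t=33 →S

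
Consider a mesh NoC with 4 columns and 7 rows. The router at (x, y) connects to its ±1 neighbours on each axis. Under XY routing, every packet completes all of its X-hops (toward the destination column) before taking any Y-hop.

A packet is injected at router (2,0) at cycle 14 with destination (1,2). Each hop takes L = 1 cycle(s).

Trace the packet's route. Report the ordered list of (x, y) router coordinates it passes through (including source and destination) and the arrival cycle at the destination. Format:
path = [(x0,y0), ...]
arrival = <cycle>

path = [(2,0), (1,0), (1,1), (1,2)]
arrival = 17

hop 0: (2,0) @ cyc 14
hop 1: (1,0) @ cyc 15  [W]
hop 2: (1,1) @ cyc 16  [N]
hop 3: (1,2) @ cyc 17  [N]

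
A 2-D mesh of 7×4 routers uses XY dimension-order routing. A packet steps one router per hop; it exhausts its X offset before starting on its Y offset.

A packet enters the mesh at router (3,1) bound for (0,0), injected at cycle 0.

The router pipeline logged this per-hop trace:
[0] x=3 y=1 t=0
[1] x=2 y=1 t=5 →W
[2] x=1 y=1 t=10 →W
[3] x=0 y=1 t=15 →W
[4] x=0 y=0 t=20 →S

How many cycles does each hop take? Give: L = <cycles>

Between hops 0 and 1 the cycle counter advances 5 − 0 = 5.
Each hop adds L, hence L = 5.

L = 5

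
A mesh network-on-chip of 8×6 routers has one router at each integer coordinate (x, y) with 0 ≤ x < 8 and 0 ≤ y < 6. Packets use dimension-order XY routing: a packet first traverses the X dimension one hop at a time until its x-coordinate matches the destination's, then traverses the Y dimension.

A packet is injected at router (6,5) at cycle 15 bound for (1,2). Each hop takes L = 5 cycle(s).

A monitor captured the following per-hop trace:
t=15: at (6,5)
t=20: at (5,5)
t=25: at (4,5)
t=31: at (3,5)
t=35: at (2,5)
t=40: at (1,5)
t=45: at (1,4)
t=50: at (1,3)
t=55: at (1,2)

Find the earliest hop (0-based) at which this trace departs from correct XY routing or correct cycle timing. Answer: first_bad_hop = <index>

first_bad_hop = 3

check 1→ d=(-1,0) cyc+5: ok
check 2→ d=(-1,0) cyc+5: ok
check 3→ d=(-1,0) cyc+6: BAD: Δcyc=6≠L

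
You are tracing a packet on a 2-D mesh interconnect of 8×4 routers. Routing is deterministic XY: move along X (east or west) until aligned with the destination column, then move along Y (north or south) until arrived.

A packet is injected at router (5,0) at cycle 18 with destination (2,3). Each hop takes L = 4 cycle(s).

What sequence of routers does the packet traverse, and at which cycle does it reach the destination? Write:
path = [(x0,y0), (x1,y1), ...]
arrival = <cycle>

path = [(5,0), (4,0), (3,0), (2,0), (2,1), (2,2), (2,3)]
arrival = 42

#0 — 5,0 | c18
#1 — 4,0 | c22 | W
#2 — 3,0 | c26 | W
#3 — 2,0 | c30 | W
#4 — 2,1 | c34 | N
#5 — 2,2 | c38 | N
#6 — 2,3 | c42 | N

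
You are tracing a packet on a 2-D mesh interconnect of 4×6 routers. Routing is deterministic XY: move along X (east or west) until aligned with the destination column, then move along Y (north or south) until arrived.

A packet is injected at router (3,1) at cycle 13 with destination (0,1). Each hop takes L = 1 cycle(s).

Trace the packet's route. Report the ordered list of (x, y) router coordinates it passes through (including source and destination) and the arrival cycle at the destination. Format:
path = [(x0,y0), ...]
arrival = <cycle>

hop 0: (3,1) @ cyc 13
hop 1: (2,1) @ cyc 14  [W]
hop 2: (1,1) @ cyc 15  [W]
hop 3: (0,1) @ cyc 16  [W]

path = [(3,1), (2,1), (1,1), (0,1)]
arrival = 16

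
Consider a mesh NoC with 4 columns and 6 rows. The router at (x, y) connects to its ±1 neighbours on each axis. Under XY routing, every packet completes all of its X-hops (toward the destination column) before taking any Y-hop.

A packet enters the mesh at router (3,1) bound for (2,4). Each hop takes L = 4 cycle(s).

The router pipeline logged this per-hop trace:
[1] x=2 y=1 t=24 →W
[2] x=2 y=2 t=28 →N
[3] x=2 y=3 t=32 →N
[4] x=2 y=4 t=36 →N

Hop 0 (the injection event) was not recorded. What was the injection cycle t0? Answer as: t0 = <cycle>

At hop 1 the cycle is 24; in general cyc_k = t0 + kL.
Subtract one hop: t0 = 24 − 4 = 20.

t0 = 20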